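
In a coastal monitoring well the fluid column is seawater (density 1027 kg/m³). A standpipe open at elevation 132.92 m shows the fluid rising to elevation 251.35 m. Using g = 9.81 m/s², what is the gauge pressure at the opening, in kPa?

Pressure head ψ = h − z = 251.35 − 132.92 = 118.43 m.
P = ρgψ = 1027 × 9.81 × 118.43 = 1193167 Pa ≈ 1190 kPa.

P ≈ 1190 kPa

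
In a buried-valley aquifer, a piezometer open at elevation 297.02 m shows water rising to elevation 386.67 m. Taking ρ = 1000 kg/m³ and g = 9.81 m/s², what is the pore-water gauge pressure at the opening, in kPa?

P ≈ 879 kPa

Pressure head ψ = h − z = 386.67 − 297.02 = 89.65 m.
P = ρgψ = 1000 × 9.81 × 89.65 = 879466 Pa ≈ 879 kPa.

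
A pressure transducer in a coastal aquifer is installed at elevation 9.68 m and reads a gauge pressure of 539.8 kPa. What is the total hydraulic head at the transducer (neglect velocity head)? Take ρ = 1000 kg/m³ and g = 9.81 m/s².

ψ = P/(ρg) = 539.8×1000 / (1000 × 9.81) = 55.03 m.
h = z + ψ = 9.68 + 55.03 = 64.71 m.

h ≈ 64.71 m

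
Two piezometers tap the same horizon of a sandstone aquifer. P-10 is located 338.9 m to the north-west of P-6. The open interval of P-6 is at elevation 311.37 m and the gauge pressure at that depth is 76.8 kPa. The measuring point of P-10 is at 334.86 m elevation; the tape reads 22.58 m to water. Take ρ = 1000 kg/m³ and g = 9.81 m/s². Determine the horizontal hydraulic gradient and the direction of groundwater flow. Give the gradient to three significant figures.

Pressure head at P-6: ψ = P/(ρg) = 76.8×1000 / (1000 × 9.81) = 7.83 m.
Total head at P-6: h = z + ψ = 311.37 + 7.83 = 319.20 m.
Total head at P-10: h = 334.86 − 22.58 = 312.28 m.
Head difference: h(P-6) − h(P-10) = 319.20 − 312.28 = 6.92 m.
Hydraulic gradient: i = |Δh| / L = 6.92 / 338.9 = 0.0204.
Flow is from higher to lower head: from P-6 toward P-10, i.e. toward the north-west.

i ≈ 0.0204; groundwater flows toward the north-west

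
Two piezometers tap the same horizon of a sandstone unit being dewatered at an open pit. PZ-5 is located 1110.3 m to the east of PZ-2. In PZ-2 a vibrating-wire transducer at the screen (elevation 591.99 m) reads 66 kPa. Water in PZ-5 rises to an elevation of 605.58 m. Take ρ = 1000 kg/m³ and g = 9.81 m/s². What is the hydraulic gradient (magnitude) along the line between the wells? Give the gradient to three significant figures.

Pressure head at PZ-2: ψ = P/(ρg) = 66×1000 / (1000 × 9.81) = 6.73 m.
Total head at PZ-2: h = z + ψ = 591.99 + 6.73 = 598.72 m.
Total head at PZ-5: h = 605.58 m (water level in the piezometer is the total head).
Head difference: h(PZ-2) − h(PZ-5) = 598.72 − 605.58 = -6.86 m.
Hydraulic gradient: i = |Δh| / L = 6.86 / 1110.3 = 0.00618.

i ≈ 0.00618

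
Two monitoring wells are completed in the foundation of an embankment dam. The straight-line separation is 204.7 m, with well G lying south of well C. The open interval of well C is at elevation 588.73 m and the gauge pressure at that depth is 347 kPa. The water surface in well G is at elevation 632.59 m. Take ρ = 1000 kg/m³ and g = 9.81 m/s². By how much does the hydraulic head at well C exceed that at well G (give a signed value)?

Δh ≈ -8.49 m

Pressure head at well C: ψ = P/(ρg) = 347×1000 / (1000 × 9.81) = 35.37 m.
Total head at well C: h = z + ψ = 588.73 + 35.37 = 624.10 m.
Total head at well G: h = 632.59 m (water level in the piezometer is the total head).
Head difference: h(well C) − h(well G) = 624.10 − 632.59 = -8.49 m.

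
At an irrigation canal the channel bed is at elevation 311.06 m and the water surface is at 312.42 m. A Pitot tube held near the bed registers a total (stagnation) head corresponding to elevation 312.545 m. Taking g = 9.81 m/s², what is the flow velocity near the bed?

v ≈ 1.57 m/s

Near the bed, under hydrostatic conditions, the piezometric head (z + ψ) equals the free-surface elevation, 312.42 m.
Velocity head = total − piezometric = 312.545 − 312.42 = 0.125 m.
v = √(2g·h_v) = √(2 × 9.81 × 0.125) = 1.57 m/s.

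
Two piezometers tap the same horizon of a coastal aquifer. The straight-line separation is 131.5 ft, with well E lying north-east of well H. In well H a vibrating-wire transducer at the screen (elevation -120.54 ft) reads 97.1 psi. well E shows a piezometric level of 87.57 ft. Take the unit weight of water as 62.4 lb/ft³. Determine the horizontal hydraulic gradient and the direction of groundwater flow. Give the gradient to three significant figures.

Pressure head at well H: ψ = 144·P/γ = 144 × 97.1 / 62.4 = 224.08 ft.
Total head at well H: h = z + ψ = -120.54 + 224.08 = 103.54 ft.
Total head at well E: h = 87.57 ft (water level in the piezometer is the total head).
Head difference: h(well H) − h(well E) = 103.54 − 87.57 = 15.97 ft.
Hydraulic gradient: i = |Δh| / L = 15.97 / 131.5 = 0.121.
Flow is from higher to lower head: from well H toward well E, i.e. toward the north-east.

i ≈ 0.121; groundwater flows toward the north-east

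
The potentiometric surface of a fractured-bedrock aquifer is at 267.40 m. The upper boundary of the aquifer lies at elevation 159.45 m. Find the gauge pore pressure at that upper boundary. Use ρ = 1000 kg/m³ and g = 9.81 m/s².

P ≈ 1060 kPa

Pressure head at the aquifer top: ψ = h − z = 267.40 − 159.45 = 107.95 m.
P = ρgψ = 1000 × 9.81 × 107.95 = 1058990 Pa ≈ 1060 kPa.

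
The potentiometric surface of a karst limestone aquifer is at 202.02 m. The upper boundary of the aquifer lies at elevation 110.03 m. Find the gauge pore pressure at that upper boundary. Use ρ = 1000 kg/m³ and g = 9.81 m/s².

Pressure head at the aquifer top: ψ = h − z = 202.02 − 110.03 = 91.99 m.
P = ρgψ = 1000 × 9.81 × 91.99 = 902422 Pa ≈ 902 kPa.

P ≈ 902 kPa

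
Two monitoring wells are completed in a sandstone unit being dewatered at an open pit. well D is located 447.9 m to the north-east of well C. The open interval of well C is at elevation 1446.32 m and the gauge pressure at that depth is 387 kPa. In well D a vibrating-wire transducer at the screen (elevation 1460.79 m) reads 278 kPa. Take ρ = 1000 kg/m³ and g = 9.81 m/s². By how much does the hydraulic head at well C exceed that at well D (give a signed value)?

Pressure head at well C: ψ = P/(ρg) = 387×1000 / (1000 × 9.81) = 39.45 m.
Total head at well C: h = z + ψ = 1446.32 + 39.45 = 1485.77 m.
Pressure head at well D: ψ = P/(ρg) = 278×1000 / (1000 × 9.81) = 28.34 m.
Total head at well D: h = z + ψ = 1460.79 + 28.34 = 1489.13 m.
Head difference: h(well C) − h(well D) = 1485.77 − 1489.13 = -3.36 m.

Δh ≈ -3.36 m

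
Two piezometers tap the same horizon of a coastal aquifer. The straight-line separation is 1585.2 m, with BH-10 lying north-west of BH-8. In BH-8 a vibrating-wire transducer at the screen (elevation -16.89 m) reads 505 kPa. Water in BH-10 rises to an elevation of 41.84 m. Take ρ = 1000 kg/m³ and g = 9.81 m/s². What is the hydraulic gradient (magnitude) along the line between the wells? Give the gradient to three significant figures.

i ≈ 0.00457

Pressure head at BH-8: ψ = P/(ρg) = 505×1000 / (1000 × 9.81) = 51.48 m.
Total head at BH-8: h = z + ψ = -16.89 + 51.48 = 34.59 m.
Total head at BH-10: h = 41.84 m (water level in the piezometer is the total head).
Head difference: h(BH-8) − h(BH-10) = 34.59 − 41.84 = -7.25 m.
Hydraulic gradient: i = |Δh| / L = 7.25 / 1585.2 = 0.00457.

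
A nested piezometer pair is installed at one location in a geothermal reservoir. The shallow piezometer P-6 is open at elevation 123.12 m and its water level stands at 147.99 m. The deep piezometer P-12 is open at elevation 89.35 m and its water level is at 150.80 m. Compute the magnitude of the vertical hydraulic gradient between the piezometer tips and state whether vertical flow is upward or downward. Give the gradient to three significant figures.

|i_v| ≈ 0.0832; vertical flow is upward

Total head at P-6: h = 147.99 m (water level in the standpipe).
Total head at P-12: h = 150.80 m.
Δh = h(P-6) − h(P-12) = 147.99 − 150.80 = -2.81 m.
Vertical separation Δz = 123.12 − 89.35 = 33.77 m.
|i_v| = |Δh| / Δz = 2.81 / 33.77 = 0.0832.
Head is higher in the deep piezometer, so vertical flow is upward (discharge condition).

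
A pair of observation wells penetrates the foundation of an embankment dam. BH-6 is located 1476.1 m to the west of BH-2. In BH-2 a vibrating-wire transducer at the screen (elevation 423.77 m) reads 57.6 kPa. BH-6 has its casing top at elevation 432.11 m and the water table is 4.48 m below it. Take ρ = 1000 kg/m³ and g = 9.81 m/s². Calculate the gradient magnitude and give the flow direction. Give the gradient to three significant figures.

Pressure head at BH-2: ψ = P/(ρg) = 57.6×1000 / (1000 × 9.81) = 5.87 m.
Total head at BH-2: h = z + ψ = 423.77 + 5.87 = 429.64 m.
Total head at BH-6: h = 432.11 − 4.48 = 427.63 m.
Head difference: h(BH-2) − h(BH-6) = 429.64 − 427.63 = 2.01 m.
Hydraulic gradient: i = |Δh| / L = 2.01 / 1476.1 = 0.00136.
Flow is from higher to lower head: from BH-2 toward BH-6, i.e. toward the west.

i ≈ 0.00136; groundwater flows toward the west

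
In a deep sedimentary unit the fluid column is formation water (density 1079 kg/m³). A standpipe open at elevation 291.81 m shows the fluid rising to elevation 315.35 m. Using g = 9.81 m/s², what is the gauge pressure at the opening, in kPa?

Pressure head ψ = h − z = 315.35 − 291.81 = 23.54 m.
P = ρgψ = 1079 × 9.81 × 23.54 = 249171 Pa ≈ 249 kPa.

P ≈ 249 kPa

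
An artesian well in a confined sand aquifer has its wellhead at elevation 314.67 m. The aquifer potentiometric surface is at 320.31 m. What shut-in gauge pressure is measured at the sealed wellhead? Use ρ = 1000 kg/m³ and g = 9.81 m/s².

P ≈ 55.3 kPa

Head above the cap: Δh = 320.31 − 314.67 = 5.64 m.
P = ρgΔh = 1000 × 9.81 × 5.64 = 55328 Pa ≈ 55.3 kPa.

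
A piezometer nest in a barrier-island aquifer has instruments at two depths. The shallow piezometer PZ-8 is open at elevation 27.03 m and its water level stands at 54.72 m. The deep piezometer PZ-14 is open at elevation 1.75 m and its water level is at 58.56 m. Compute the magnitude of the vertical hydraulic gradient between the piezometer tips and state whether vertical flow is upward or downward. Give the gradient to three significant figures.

|i_v| ≈ 0.152; vertical flow is upward

Total head at PZ-8: h = 54.72 m (water level in the standpipe).
Total head at PZ-14: h = 58.56 m.
Δh = h(PZ-8) − h(PZ-14) = 54.72 − 58.56 = -3.84 m.
Vertical separation Δz = 27.03 − 1.75 = 25.28 m.
|i_v| = |Δh| / Δz = 3.84 / 25.28 = 0.152.
Head is higher in the deep piezometer, so vertical flow is upward (discharge condition).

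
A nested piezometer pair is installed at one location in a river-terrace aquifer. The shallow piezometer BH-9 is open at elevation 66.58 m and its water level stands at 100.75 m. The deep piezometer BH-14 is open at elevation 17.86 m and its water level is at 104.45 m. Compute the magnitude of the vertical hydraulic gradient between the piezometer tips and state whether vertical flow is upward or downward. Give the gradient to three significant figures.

|i_v| ≈ 0.0759; vertical flow is upward

Total head at BH-9: h = 100.75 m (water level in the standpipe).
Total head at BH-14: h = 104.45 m.
Δh = h(BH-9) − h(BH-14) = 100.75 − 104.45 = -3.70 m.
Vertical separation Δz = 66.58 − 17.86 = 48.72 m.
|i_v| = |Δh| / Δz = 3.70 / 48.72 = 0.0759.
Head is higher in the deep piezometer, so vertical flow is upward (discharge condition).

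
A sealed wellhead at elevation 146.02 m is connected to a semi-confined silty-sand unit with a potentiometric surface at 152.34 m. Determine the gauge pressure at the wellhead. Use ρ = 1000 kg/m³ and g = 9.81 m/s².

P ≈ 62.0 kPa

Head above the cap: Δh = 152.34 − 146.02 = 6.32 m.
P = ρgΔh = 1000 × 9.81 × 6.32 = 61999 Pa ≈ 62.0 kPa.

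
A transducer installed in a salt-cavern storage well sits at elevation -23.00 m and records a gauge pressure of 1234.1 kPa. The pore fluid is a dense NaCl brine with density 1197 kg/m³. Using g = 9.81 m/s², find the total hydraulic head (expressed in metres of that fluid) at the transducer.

ψ = P/(ρg) = 1234.1×1000 / (1197 × 9.81) = 105.10 m.
h = z + ψ = -23.00 + 105.10 = 82.10 m.

h ≈ 82.10 m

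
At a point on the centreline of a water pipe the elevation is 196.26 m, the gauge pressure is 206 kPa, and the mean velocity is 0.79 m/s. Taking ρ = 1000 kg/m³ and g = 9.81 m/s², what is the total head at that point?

Pressure head ψ = P/(ρg) = 206×1000 / (1000 × 9.81) = 21.00 m.
Velocity head = v²/(2g) = 0.79² / (2 × 9.81) = 0.032 m.
h = z + ψ + v²/(2g) = 196.26 + 21.00 + 0.032 = 217.29 m.

h ≈ 217.29 m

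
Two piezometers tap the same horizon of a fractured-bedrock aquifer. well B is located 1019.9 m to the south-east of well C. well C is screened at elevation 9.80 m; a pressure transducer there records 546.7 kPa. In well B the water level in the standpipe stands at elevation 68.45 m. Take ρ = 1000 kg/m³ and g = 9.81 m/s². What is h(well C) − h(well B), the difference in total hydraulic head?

Δh ≈ -2.92 m

Pressure head at well C: ψ = P/(ρg) = 546.7×1000 / (1000 × 9.81) = 55.73 m.
Total head at well C: h = z + ψ = 9.80 + 55.73 = 65.53 m.
Total head at well B: h = 68.45 m (water level in the piezometer is the total head).
Head difference: h(well C) − h(well B) = 65.53 − 68.45 = -2.92 m.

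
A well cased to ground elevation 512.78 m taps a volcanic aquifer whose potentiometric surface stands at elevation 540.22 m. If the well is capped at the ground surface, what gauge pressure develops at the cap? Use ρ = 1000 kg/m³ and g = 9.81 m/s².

Head above the cap: Δh = 540.22 − 512.78 = 27.44 m.
P = ρgΔh = 1000 × 9.81 × 27.44 = 269186 Pa ≈ 269 kPa.

P ≈ 269 kPa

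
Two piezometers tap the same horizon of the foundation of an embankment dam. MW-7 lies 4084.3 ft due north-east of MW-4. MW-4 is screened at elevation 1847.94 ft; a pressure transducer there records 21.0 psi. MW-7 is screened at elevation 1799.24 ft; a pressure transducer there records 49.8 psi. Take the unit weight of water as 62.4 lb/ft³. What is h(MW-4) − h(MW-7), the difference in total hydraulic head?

Δh ≈ -17.76 ft

Pressure head at MW-4: ψ = 144·P/γ = 144 × 21.0 / 62.4 = 48.46 ft.
Total head at MW-4: h = z + ψ = 1847.94 + 48.46 = 1896.40 ft.
Pressure head at MW-7: ψ = 144·P/γ = 144 × 49.8 / 62.4 = 114.92 ft.
Total head at MW-7: h = z + ψ = 1799.24 + 114.92 = 1914.16 ft.
Head difference: h(MW-4) − h(MW-7) = 1896.40 − 1914.16 = -17.76 ft.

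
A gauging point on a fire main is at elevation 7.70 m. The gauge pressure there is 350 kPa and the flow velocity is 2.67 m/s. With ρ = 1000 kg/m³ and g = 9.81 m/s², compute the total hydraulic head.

Pressure head ψ = P/(ρg) = 350×1000 / (1000 × 9.81) = 35.68 m.
Velocity head = v²/(2g) = 2.67² / (2 × 9.81) = 0.363 m.
h = z + ψ + v²/(2g) = 7.70 + 35.68 + 0.363 = 43.74 m.

h ≈ 43.74 m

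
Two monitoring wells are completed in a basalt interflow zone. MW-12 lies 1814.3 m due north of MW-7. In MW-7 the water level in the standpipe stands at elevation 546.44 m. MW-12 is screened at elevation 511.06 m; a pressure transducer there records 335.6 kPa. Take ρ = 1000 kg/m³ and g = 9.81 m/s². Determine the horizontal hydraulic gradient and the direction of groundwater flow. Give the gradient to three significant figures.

Total head at MW-7: h = 546.44 m (water level in the piezometer is the total head).
Pressure head at MW-12: ψ = P/(ρg) = 335.6×1000 / (1000 × 9.81) = 34.21 m.
Total head at MW-12: h = z + ψ = 511.06 + 34.21 = 545.27 m.
Head difference: h(MW-7) − h(MW-12) = 546.44 − 545.27 = 1.17 m.
Hydraulic gradient: i = |Δh| / L = 1.17 / 1814.3 = 0.000645.
Flow is from higher to lower head: from MW-7 toward MW-12, i.e. toward the north.

i ≈ 0.000645; groundwater flows toward the north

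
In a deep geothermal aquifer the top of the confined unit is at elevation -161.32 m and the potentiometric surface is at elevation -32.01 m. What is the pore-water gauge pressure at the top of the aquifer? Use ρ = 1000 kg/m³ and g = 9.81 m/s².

Pressure head at the aquifer top: ψ = h − z = -32.01 − (-161.32) = 129.31 m.
P = ρgψ = 1000 × 9.81 × 129.31 = 1268531 Pa ≈ 1270 kPa.

P ≈ 1270 kPa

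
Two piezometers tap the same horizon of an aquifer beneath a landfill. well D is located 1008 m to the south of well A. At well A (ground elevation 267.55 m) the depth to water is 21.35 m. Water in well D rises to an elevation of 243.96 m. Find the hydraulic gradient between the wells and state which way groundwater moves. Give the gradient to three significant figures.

Total head at well A: h = 267.55 − 21.35 = 246.20 m.
Total head at well D: h = 243.96 m (water level in the piezometer is the total head).
Head difference: h(well A) − h(well D) = 246.20 − 243.96 = 2.24 m.
Hydraulic gradient: i = |Δh| / L = 2.24 / 1008 = 0.00222.
Flow is from higher to lower head: from well A toward well D, i.e. toward the south.

i ≈ 0.00222; groundwater flows toward the south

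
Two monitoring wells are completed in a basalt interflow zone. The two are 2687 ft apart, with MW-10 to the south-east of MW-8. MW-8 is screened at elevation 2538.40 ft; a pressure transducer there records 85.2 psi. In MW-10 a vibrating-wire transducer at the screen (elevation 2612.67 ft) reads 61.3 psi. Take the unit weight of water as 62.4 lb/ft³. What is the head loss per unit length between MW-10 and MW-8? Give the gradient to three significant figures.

Pressure head at MW-8: ψ = 144·P/γ = 144 × 85.2 / 62.4 = 196.62 ft.
Total head at MW-8: h = z + ψ = 2538.40 + 196.62 = 2735.02 ft.
Pressure head at MW-10: ψ = 144·P/γ = 144 × 61.3 / 62.4 = 141.46 ft.
Total head at MW-10: h = z + ψ = 2612.67 + 141.46 = 2754.13 ft.
Head difference: h(MW-8) − h(MW-10) = 2735.02 − 2754.13 = -19.11 ft.
Hydraulic gradient: i = |Δh| / L = 19.11 / 2687 = 0.00711.

i ≈ 0.00711 ft/ft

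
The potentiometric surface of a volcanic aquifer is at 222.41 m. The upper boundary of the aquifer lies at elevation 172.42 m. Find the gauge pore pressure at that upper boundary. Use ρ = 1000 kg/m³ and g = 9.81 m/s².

Pressure head at the aquifer top: ψ = h − z = 222.41 − 172.42 = 49.99 m.
P = ρgψ = 1000 × 9.81 × 49.99 = 490402 Pa ≈ 490 kPa.

P ≈ 490 kPa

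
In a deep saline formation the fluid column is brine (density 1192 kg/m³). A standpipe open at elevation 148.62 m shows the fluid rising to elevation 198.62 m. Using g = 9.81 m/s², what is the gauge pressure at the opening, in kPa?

P ≈ 585 kPa

Pressure head ψ = h − z = 198.62 − 148.62 = 50.00 m.
P = ρgψ = 1192 × 9.81 × 50.00 = 584676 Pa ≈ 585 kPa.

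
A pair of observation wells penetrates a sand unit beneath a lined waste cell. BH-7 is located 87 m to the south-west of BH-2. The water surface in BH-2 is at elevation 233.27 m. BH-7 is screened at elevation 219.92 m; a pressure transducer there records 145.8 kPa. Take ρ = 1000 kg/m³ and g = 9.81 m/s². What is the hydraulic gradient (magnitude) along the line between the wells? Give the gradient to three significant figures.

Total head at BH-2: h = 233.27 m (water level in the piezometer is the total head).
Pressure head at BH-7: ψ = P/(ρg) = 145.8×1000 / (1000 × 9.81) = 14.86 m.
Total head at BH-7: h = z + ψ = 219.92 + 14.86 = 234.78 m.
Head difference: h(BH-2) − h(BH-7) = 233.27 − 234.78 = -1.51 m.
Hydraulic gradient: i = |Δh| / L = 1.51 / 87 = 0.0174.

i ≈ 0.0174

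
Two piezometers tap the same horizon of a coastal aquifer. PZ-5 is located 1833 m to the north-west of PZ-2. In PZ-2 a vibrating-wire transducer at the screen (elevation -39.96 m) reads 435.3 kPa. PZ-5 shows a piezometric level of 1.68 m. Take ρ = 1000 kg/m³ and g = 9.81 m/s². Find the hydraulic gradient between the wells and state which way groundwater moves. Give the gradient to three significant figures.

Pressure head at PZ-2: ψ = P/(ρg) = 435.3×1000 / (1000 × 9.81) = 44.37 m.
Total head at PZ-2: h = z + ψ = -39.96 + 44.37 = 4.41 m.
Total head at PZ-5: h = 1.68 m (water level in the piezometer is the total head).
Head difference: h(PZ-2) − h(PZ-5) = 4.41 − 1.68 = 2.73 m.
Hydraulic gradient: i = |Δh| / L = 2.73 / 1833 = 0.00149.
Flow is from higher to lower head: from PZ-2 toward PZ-5, i.e. toward the north-west.

i ≈ 0.00149; groundwater flows toward the north-west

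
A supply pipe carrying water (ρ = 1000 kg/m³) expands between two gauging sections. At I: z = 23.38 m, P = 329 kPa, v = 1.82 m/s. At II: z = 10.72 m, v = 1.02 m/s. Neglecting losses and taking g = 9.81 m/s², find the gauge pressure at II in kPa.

P₂ ≈ 454 kPa

Pressure head at I: ψ₁ = P₁/(ρg) = 329×1000 / (1000 × 9.81) = 33.54 m.
Velocity heads: v₁²/2g = 1.82²/19.62 = 0.169 m; v₂²/2g = 1.02²/19.62 = 0.053 m.
Total head H = z₁ + ψ₁ + v₁²/2g = 23.38 + 33.54 + 0.169 = 57.09 m.
ψ₂ = H − z₂ − v₂²/2g = 57.09 − 10.72 − 0.053 = 46.32 m.
P₂ = ρgψ₂ = 1000 × 9.81 × 46.32 ≈ 454 kPa.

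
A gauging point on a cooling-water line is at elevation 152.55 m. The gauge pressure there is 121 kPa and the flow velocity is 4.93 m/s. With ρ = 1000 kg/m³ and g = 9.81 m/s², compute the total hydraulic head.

h ≈ 166.12 m

Pressure head ψ = P/(ρg) = 121×1000 / (1000 × 9.81) = 12.33 m.
Velocity head = v²/(2g) = 4.93² / (2 × 9.81) = 1.239 m.
h = z + ψ + v²/(2g) = 152.55 + 12.33 + 1.239 = 166.12 m.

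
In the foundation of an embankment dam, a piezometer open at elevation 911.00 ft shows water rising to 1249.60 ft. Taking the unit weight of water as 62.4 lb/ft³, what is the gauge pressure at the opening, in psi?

P ≈ 147 psi

Pressure head ψ = h − z = 1249.60 − 911.00 = 338.60 ft.
P = γ·ψ / 144 = 62.4 × 338.60 / 144 = 147 psi.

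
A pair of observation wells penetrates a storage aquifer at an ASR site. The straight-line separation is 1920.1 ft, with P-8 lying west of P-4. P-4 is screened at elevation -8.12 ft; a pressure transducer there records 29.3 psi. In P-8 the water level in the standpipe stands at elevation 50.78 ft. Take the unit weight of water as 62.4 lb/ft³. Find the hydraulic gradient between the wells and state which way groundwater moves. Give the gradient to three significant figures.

Pressure head at P-4: ψ = 144·P/γ = 144 × 29.3 / 62.4 = 67.62 ft.
Total head at P-4: h = z + ψ = -8.12 + 67.62 = 59.50 ft.
Total head at P-8: h = 50.78 ft (water level in the piezometer is the total head).
Head difference: h(P-4) − h(P-8) = 59.50 − 50.78 = 8.72 ft.
Hydraulic gradient: i = |Δh| / L = 8.72 / 1920.1 = 0.00454.
Flow is from higher to lower head: from P-4 toward P-8, i.e. toward the west.

i ≈ 0.00454; groundwater flows toward the west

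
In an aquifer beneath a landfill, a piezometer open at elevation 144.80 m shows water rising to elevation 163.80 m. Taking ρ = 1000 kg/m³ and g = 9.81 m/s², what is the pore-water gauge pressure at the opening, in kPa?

P ≈ 186 kPa

Pressure head ψ = h − z = 163.80 − 144.80 = 19.00 m.
P = ρgψ = 1000 × 9.81 × 19.00 = 186390 Pa ≈ 186 kPa.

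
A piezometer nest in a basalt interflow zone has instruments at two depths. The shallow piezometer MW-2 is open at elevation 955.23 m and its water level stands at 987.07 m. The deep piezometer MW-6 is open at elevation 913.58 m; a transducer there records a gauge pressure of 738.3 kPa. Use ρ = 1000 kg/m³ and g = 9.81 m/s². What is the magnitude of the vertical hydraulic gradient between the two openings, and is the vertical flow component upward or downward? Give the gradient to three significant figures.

|i_v| ≈ 0.0425; vertical flow is upward

Total head at MW-2: h = 987.07 m (water level in the standpipe).
Pressure head at MW-6: ψ = P/(ρg) = 738.3×1000 / (1000 × 9.81) = 75.26 m.
Total head at MW-6: h = z + ψ = 913.58 + 75.26 = 988.84 m.
Δh = h(MW-2) − h(MW-6) = 987.07 − 988.84 = -1.77 m.
Vertical separation Δz = 955.23 − 913.58 = 41.65 m.
|i_v| = |Δh| / Δz = 1.77 / 41.65 = 0.0425.
Head is higher in the deep piezometer, so vertical flow is upward (discharge condition).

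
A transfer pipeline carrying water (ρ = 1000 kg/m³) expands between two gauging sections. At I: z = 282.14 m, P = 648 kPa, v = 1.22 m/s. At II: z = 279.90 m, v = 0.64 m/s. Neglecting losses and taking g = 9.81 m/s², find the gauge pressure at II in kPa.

Pressure head at I: ψ₁ = P₁/(ρg) = 648×1000 / (1000 × 9.81) = 66.06 m.
Velocity heads: v₁²/2g = 1.22²/19.62 = 0.076 m; v₂²/2g = 0.64²/19.62 = 0.021 m.
Total head H = z₁ + ψ₁ + v₁²/2g = 282.14 + 66.06 + 0.076 = 348.28 m.
ψ₂ = H − z₂ − v₂²/2g = 348.28 − 279.90 − 0.021 = 68.36 m.
P₂ = ρgψ₂ = 1000 × 9.81 × 68.36 ≈ 671 kPa.

P₂ ≈ 671 kPa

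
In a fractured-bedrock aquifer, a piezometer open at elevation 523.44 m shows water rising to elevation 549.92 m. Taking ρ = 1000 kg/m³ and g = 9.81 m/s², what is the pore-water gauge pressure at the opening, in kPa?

P ≈ 260 kPa

Pressure head ψ = h − z = 549.92 − 523.44 = 26.48 m.
P = ρgψ = 1000 × 9.81 × 26.48 = 259769 Pa ≈ 260 kPa.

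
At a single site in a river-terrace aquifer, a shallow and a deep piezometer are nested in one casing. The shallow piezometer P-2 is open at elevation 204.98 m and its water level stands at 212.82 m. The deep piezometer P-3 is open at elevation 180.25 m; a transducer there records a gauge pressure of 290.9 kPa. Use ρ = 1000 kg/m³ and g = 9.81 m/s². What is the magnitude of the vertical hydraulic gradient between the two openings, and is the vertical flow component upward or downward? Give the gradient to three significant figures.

|i_v| ≈ 0.118; vertical flow is downward

Total head at P-2: h = 212.82 m (water level in the standpipe).
Pressure head at P-3: ψ = P/(ρg) = 290.9×1000 / (1000 × 9.81) = 29.65 m.
Total head at P-3: h = z + ψ = 180.25 + 29.65 = 209.90 m.
Δh = h(P-2) − h(P-3) = 212.82 − 209.90 = 2.92 m.
Vertical separation Δz = 204.98 − 180.25 = 24.73 m.
|i_v| = |Δh| / Δz = 2.92 / 24.73 = 0.118.
Head is higher in the shallow piezometer, so vertical flow is downward (recharge condition).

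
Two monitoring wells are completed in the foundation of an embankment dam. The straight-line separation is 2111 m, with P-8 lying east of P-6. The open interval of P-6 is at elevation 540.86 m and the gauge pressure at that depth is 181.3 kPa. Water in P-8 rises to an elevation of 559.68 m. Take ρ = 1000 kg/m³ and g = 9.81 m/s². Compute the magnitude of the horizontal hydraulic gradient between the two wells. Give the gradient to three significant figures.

i ≈ 0.000161

Pressure head at P-6: ψ = P/(ρg) = 181.3×1000 / (1000 × 9.81) = 18.48 m.
Total head at P-6: h = z + ψ = 540.86 + 18.48 = 559.34 m.
Total head at P-8: h = 559.68 m (water level in the piezometer is the total head).
Head difference: h(P-6) − h(P-8) = 559.34 − 559.68 = -0.34 m.
Hydraulic gradient: i = |Δh| / L = 0.34 / 2111 = 0.000161.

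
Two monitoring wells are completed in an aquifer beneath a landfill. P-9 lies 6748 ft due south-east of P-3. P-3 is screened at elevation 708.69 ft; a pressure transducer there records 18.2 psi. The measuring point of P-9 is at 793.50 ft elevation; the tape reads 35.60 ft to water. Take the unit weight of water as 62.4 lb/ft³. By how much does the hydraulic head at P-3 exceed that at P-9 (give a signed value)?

Pressure head at P-3: ψ = 144·P/γ = 144 × 18.2 / 62.4 = 42.00 ft.
Total head at P-3: h = z + ψ = 708.69 + 42.00 = 750.69 ft.
Total head at P-9: h = 793.50 − 35.60 = 757.90 ft.
Head difference: h(P-3) − h(P-9) = 750.69 − 757.90 = -7.21 ft.

Δh ≈ -7.21 ft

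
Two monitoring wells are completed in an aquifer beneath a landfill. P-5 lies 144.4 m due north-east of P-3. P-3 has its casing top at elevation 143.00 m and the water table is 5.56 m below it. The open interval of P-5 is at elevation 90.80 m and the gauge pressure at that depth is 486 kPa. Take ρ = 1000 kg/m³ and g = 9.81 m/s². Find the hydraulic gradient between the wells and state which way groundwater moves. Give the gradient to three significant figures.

i ≈ 0.0201; groundwater flows toward the south-west

Total head at P-3: h = 143.00 − 5.56 = 137.44 m.
Pressure head at P-5: ψ = P/(ρg) = 486×1000 / (1000 × 9.81) = 49.54 m.
Total head at P-5: h = z + ψ = 90.80 + 49.54 = 140.34 m.
Head difference: h(P-3) − h(P-5) = 137.44 − 140.34 = -2.90 m.
Hydraulic gradient: i = |Δh| / L = 2.90 / 144.4 = 0.0201.
Flow is from higher to lower head: from P-5 toward P-3, i.e. toward the south-west.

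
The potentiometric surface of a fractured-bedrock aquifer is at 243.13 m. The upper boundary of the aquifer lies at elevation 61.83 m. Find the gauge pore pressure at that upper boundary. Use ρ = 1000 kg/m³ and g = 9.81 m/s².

Pressure head at the aquifer top: ψ = h − z = 243.13 − 61.83 = 181.30 m.
P = ρgψ = 1000 × 9.81 × 181.30 = 1778553 Pa ≈ 1780 kPa.

P ≈ 1780 kPa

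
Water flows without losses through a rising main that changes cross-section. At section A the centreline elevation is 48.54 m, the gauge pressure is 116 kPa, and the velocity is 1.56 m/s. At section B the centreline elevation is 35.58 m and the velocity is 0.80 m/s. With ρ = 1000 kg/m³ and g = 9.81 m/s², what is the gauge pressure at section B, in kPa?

Pressure head at A: ψ₁ = P₁/(ρg) = 116×1000 / (1000 × 9.81) = 11.82 m.
Velocity heads: v₁²/2g = 1.56²/19.62 = 0.124 m; v₂²/2g = 0.80²/19.62 = 0.033 m.
Total head H = z₁ + ψ₁ + v₁²/2g = 48.54 + 11.82 + 0.124 = 60.48 m.
ψ₂ = H − z₂ − v₂²/2g = 60.48 − 35.58 − 0.033 = 24.87 m.
P₂ = ρgψ₂ = 1000 × 9.81 × 24.87 ≈ 244 kPa.

P₂ ≈ 244 kPa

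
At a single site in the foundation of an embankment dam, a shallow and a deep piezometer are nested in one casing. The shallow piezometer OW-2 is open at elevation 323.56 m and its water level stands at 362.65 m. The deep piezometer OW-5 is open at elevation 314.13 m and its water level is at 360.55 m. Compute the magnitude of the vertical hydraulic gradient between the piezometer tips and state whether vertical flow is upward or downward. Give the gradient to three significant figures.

|i_v| ≈ 0.223; vertical flow is downward

Total head at OW-2: h = 362.65 m (water level in the standpipe).
Total head at OW-5: h = 360.55 m.
Δh = h(OW-2) − h(OW-5) = 362.65 − 360.55 = 2.10 m.
Vertical separation Δz = 323.56 − 314.13 = 9.43 m.
|i_v| = |Δh| / Δz = 2.10 / 9.43 = 0.223.
Head is higher in the shallow piezometer, so vertical flow is downward (recharge condition).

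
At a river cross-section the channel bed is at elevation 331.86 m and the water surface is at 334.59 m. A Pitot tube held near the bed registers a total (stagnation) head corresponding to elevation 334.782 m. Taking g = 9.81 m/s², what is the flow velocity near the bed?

Near the bed, under hydrostatic conditions, the piezometric head (z + ψ) equals the free-surface elevation, 334.59 m.
Velocity head = total − piezometric = 334.782 − 334.59 = 0.192 m.
v = √(2g·h_v) = √(2 × 9.81 × 0.192) = 1.94 m/s.

v ≈ 1.94 m/s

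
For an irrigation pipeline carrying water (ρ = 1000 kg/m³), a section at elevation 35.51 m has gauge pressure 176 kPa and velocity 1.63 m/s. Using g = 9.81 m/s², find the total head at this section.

Pressure head ψ = P/(ρg) = 176×1000 / (1000 × 9.81) = 17.94 m.
Velocity head = v²/(2g) = 1.63² / (2 × 9.81) = 0.135 m.
h = z + ψ + v²/(2g) = 35.51 + 17.94 + 0.135 = 53.59 m.

h ≈ 53.59 m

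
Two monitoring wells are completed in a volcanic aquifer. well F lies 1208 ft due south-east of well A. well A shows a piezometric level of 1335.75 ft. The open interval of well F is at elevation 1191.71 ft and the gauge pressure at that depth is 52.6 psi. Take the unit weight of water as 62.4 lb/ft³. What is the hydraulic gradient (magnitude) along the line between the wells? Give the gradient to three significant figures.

i ≈ 0.0188

Total head at well A: h = 1335.75 ft (water level in the piezometer is the total head).
Pressure head at well F: ψ = 144·P/γ = 144 × 52.6 / 62.4 = 121.38 ft.
Total head at well F: h = z + ψ = 1191.71 + 121.38 = 1313.09 ft.
Head difference: h(well A) − h(well F) = 1335.75 − 1313.09 = 22.66 ft.
Hydraulic gradient: i = |Δh| / L = 22.66 / 1208 = 0.0188.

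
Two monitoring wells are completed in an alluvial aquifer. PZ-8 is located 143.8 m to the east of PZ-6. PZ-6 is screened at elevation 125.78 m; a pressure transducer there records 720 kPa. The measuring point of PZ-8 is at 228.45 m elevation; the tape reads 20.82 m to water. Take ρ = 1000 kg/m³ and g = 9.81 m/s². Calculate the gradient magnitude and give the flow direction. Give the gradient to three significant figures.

Pressure head at PZ-6: ψ = P/(ρg) = 720×1000 / (1000 × 9.81) = 73.39 m.
Total head at PZ-6: h = z + ψ = 125.78 + 73.39 = 199.17 m.
Total head at PZ-8: h = 228.45 − 20.82 = 207.63 m.
Head difference: h(PZ-6) − h(PZ-8) = 199.17 − 207.63 = -8.46 m.
Hydraulic gradient: i = |Δh| / L = 8.46 / 143.8 = 0.0588.
Flow is from higher to lower head: from PZ-8 toward PZ-6, i.e. toward the west.

i ≈ 0.0588; groundwater flows toward the west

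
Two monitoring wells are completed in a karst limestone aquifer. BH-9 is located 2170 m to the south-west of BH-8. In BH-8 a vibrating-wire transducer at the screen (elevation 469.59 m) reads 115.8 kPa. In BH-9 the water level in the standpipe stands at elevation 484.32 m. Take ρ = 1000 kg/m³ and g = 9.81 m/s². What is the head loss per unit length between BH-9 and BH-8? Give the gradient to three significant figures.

i ≈ 0.00135 m/m

Pressure head at BH-8: ψ = P/(ρg) = 115.8×1000 / (1000 × 9.81) = 11.80 m.
Total head at BH-8: h = z + ψ = 469.59 + 11.80 = 481.39 m.
Total head at BH-9: h = 484.32 m (water level in the piezometer is the total head).
Head difference: h(BH-8) − h(BH-9) = 481.39 − 484.32 = -2.93 m.
Hydraulic gradient: i = |Δh| / L = 2.93 / 2170 = 0.00135.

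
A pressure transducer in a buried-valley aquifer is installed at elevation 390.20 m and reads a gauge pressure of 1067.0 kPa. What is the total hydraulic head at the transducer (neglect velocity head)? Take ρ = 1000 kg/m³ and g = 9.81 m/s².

ψ = P/(ρg) = 1067.0×1000 / (1000 × 9.81) = 108.77 m.
h = z + ψ = 390.20 + 108.77 = 498.97 m.

h ≈ 498.97 m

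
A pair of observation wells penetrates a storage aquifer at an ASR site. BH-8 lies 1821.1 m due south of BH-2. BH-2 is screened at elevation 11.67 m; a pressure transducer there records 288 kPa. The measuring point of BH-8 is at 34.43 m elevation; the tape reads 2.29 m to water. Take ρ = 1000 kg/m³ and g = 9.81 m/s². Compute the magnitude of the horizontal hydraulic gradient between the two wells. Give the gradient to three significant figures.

Pressure head at BH-2: ψ = P/(ρg) = 288×1000 / (1000 × 9.81) = 29.36 m.
Total head at BH-2: h = z + ψ = 11.67 + 29.36 = 41.03 m.
Total head at BH-8: h = 34.43 − 2.29 = 32.14 m.
Head difference: h(BH-2) − h(BH-8) = 41.03 − 32.14 = 8.89 m.
Hydraulic gradient: i = |Δh| / L = 8.89 / 1821.1 = 0.00488.

i ≈ 0.00488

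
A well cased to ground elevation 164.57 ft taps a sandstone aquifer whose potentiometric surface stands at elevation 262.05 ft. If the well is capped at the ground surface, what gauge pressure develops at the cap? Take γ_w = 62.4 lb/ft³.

P ≈ 42.2 psi

Head above the cap: Δh = 262.05 − 164.57 = 97.48 ft.
P = γΔh/144 = 62.4 × 97.48 / 144 = 42.2 psi.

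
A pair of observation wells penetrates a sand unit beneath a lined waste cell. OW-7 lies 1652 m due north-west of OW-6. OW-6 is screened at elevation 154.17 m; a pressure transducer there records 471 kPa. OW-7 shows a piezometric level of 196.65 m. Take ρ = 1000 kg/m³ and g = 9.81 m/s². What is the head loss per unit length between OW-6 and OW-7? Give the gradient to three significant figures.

Pressure head at OW-6: ψ = P/(ρg) = 471×1000 / (1000 × 9.81) = 48.01 m.
Total head at OW-6: h = z + ψ = 154.17 + 48.01 = 202.18 m.
Total head at OW-7: h = 196.65 m (water level in the piezometer is the total head).
Head difference: h(OW-6) − h(OW-7) = 202.18 − 196.65 = 5.53 m.
Hydraulic gradient: i = |Δh| / L = 5.53 / 1652 = 0.00335.

i ≈ 0.00335 m/m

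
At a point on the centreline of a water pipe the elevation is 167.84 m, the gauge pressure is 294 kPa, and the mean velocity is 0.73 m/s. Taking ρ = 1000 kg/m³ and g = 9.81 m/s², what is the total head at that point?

h ≈ 197.84 m

Pressure head ψ = P/(ρg) = 294×1000 / (1000 × 9.81) = 29.97 m.
Velocity head = v²/(2g) = 0.73² / (2 × 9.81) = 0.027 m.
h = z + ψ + v²/(2g) = 167.84 + 29.97 + 0.027 = 197.84 m.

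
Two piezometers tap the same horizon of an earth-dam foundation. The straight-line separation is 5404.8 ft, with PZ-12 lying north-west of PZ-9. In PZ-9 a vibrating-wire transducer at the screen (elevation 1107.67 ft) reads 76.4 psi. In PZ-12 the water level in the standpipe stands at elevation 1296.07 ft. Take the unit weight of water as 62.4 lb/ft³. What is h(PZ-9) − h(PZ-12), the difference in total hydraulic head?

Δh ≈ -12.09 ft

Pressure head at PZ-9: ψ = 144·P/γ = 144 × 76.4 / 62.4 = 176.31 ft.
Total head at PZ-9: h = z + ψ = 1107.67 + 176.31 = 1283.98 ft.
Total head at PZ-12: h = 1296.07 ft (water level in the piezometer is the total head).
Head difference: h(PZ-9) − h(PZ-12) = 1283.98 − 1296.07 = -12.09 ft.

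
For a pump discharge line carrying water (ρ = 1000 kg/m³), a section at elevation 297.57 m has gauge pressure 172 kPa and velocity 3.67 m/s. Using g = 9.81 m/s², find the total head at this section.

h ≈ 315.79 m

Pressure head ψ = P/(ρg) = 172×1000 / (1000 × 9.81) = 17.53 m.
Velocity head = v²/(2g) = 3.67² / (2 × 9.81) = 0.686 m.
h = z + ψ + v²/(2g) = 297.57 + 17.53 + 0.686 = 315.79 m.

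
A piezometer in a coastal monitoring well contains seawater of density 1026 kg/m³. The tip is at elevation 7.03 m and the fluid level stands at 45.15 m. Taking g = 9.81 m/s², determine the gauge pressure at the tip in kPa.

P ≈ 384 kPa

Pressure head ψ = h − z = 45.15 − 7.03 = 38.12 m.
P = ρgψ = 1026 × 9.81 × 38.12 = 383680 Pa ≈ 384 kPa.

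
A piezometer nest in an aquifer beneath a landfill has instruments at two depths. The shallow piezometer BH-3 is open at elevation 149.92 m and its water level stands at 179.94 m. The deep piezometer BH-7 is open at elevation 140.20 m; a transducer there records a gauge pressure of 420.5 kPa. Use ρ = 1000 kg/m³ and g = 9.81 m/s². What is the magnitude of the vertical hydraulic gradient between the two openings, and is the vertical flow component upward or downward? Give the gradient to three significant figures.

|i_v| ≈ 0.321; vertical flow is upward

Total head at BH-3: h = 179.94 m (water level in the standpipe).
Pressure head at BH-7: ψ = P/(ρg) = 420.5×1000 / (1000 × 9.81) = 42.86 m.
Total head at BH-7: h = z + ψ = 140.20 + 42.86 = 183.06 m.
Δh = h(BH-3) − h(BH-7) = 179.94 − 183.06 = -3.12 m.
Vertical separation Δz = 149.92 − 140.20 = 9.72 m.
|i_v| = |Δh| / Δz = 3.12 / 9.72 = 0.321.
Head is higher in the deep piezometer, so vertical flow is upward (discharge condition).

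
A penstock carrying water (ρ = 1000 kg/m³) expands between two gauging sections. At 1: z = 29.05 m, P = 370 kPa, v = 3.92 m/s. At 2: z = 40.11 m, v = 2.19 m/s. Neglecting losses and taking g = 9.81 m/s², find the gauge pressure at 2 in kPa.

Pressure head at 1: ψ₁ = P₁/(ρg) = 370×1000 / (1000 × 9.81) = 37.72 m.
Velocity heads: v₁²/2g = 3.92²/19.62 = 0.783 m; v₂²/2g = 2.19²/19.62 = 0.244 m.
Total head H = z₁ + ψ₁ + v₁²/2g = 29.05 + 37.72 + 0.783 = 67.55 m.
ψ₂ = H − z₂ − v₂²/2g = 67.55 − 40.11 − 0.244 = 27.20 m.
P₂ = ρgψ₂ = 1000 × 9.81 × 27.20 ≈ 267 kPa.

P₂ ≈ 267 kPa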